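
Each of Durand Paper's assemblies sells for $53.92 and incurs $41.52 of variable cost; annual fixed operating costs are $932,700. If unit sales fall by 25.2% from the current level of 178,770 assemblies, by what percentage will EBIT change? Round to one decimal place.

-43.5%

Total contribution margin = 178,770 × $12.40 = $2,216,748.00.
EBIT = $2,216,748.00 − $932,700 = $1,284,048.00.
Degree of operating leverage = $2,216,748.00 / $1,284,048.00 = 1.7264.
%ΔEBIT = DOL × %ΔSales = 1.7264 × -25.2% = -43.5%.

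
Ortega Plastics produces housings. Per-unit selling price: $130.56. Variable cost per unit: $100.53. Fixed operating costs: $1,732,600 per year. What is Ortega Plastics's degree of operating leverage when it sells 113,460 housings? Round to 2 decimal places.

Total contribution margin = 113,460 × $30.03 = $3,407,203.80.
Operating income = contribution − fixed costs = $3,407,203.80 − $1,732,600 = $1,674,603.80.
DOL = contribution ÷ EBIT = $3,407,203.80 ÷ $1,674,603.80 = 2.0346.

2.03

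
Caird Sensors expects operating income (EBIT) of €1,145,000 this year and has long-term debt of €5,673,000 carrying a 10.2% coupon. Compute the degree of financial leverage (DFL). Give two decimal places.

2.02

Interest = €578,646.00.
Degree of financial leverage = EBIT / (EBIT − interest) = €1,145,000 / €566,354.00 = 2.0217.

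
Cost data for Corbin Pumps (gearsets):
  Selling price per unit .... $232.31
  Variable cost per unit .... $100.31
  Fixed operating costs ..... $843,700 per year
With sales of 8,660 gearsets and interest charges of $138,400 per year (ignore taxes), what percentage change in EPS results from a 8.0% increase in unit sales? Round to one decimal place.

+56.8%

At 8,660 units, contribution = 8,660 × $132.00 = $1,143,120.00.
EBIT = $1,143,120.00 − $843,700 = $299,420.00.
After interest of $138,400.00, pre-tax earnings = $161,020.00.
DCL = total CM / (EBIT − I) = $1,143,120.00 / $161,020.00 = 7.0992.
%ΔEPS = DCL × %ΔSales = 7.0992 × +8.0% = +56.8%.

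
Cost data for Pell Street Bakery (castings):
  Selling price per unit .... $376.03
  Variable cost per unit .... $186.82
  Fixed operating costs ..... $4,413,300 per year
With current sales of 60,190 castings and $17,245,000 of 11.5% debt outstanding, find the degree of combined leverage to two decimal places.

Total contribution margin = 60,190 × $189.21 = $11,388,549.90.
EBIT = $11,388,549.90 − $4,413,300 = $6,975,249.90. Interest = $1,983,175.00, so EBIT − I = $4,992,074.90.
Degree of total leverage = total CM / (EBIT − interest) = $11,388,549.90 / $4,992,074.90 = 2.2813.

2.28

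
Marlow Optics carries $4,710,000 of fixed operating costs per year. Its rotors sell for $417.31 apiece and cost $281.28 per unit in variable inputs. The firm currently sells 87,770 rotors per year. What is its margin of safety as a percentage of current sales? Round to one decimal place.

Contribution margin per unit = $417.31 − $281.28 = $136.03. Break-even units = $4,710,000 ÷ $136.03 = 34,624.72; break-even revenue = 34,624.72 × $417.31 = $14,449,239.87.
Actual sales revenue = 87,770 × $417.31 = $36,627,298.70.
Margin of safety = ($36,627,298.70 − $14,449,239.87) ÷ $36,627,298.70 = 60.6%.

60.6%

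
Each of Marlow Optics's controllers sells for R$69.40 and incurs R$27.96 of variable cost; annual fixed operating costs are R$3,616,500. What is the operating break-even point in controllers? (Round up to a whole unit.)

87,271 controllers

Each unit contributes R$69.40 − R$27.96 = R$41.44.
Break-even Q = R$3,616,500 / R$41.44 = 87,270.75 → 87,271 controllers.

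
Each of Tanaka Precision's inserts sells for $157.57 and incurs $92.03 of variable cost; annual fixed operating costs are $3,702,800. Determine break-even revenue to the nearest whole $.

CM per unit = $157.57 − $92.03 = $65.54; CM ratio = $65.54 / $157.57 = 0.4159.
Break-even revenue = fixed costs × price ÷ CM = $3,702,800 × $157.57 ÷ $65.54 = $8,902,200.

$8,902,200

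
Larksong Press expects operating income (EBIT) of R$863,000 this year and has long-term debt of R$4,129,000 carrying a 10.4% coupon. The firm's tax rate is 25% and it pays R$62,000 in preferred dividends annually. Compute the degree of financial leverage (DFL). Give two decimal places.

2.46

Interest = R$429,416.00.
Preferred dividends grossed up pre-tax: R$62,000 / (1 − 0.25) = R$82,666.67.
DFL = EBIT ÷ [EBIT − I − D_p/(1−t)] = R$863,000 ÷ [R$863,000 − R$429,416.00 − R$82,666.67] = R$863,000 ÷ R$350,917.33 = 2.4593.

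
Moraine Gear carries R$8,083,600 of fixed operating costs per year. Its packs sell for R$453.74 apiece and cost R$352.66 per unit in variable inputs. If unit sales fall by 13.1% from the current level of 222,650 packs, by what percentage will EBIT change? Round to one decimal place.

-20.4%

Total contribution margin = 222,650 × R$101.08 = R$22,505,462.00.
Subtracting fixed costs: EBIT = R$22,505,462.00 − R$8,083,600 = R$14,421,862.00.
Degree of operating leverage = R$22,505,462.00 / R$14,421,862.00 = 1.5605.
%ΔEBIT = DOL × %ΔSales = 1.5605 × -13.1% = -20.4%.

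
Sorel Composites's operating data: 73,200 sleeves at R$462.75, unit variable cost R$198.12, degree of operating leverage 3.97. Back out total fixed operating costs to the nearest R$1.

R$14,491,592

Contribution at this volume is 73,200 × R$264.63 = R$19,370,916.00.
Since DOL = CM ÷ EBIT, EBIT = R$19,370,916.00 ÷ 3.97 = R$4,879,323.93.
And FC = contribution − EBIT = R$19,370,916.00 − R$4,879,323.93 = R$14,491,592.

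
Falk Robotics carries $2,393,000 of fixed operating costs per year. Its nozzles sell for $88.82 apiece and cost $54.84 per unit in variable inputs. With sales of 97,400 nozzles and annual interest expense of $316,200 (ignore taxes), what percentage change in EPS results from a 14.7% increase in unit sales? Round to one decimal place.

+81.0%

Total contribution margin = 97,400 × $33.98 = $3,309,652.00.
Subtracting fixed costs: EBIT = $3,309,652.00 − $2,393,000 = $916,652.00.
Interest = $316,200.00, so EBIT − I = $600,452.00.
DCL = total CM / (EBIT − I) = $3,309,652.00 / $600,452.00 = 5.5119.
EPS therefore changes by 5.5119 × (+14.7%) = +81.0%.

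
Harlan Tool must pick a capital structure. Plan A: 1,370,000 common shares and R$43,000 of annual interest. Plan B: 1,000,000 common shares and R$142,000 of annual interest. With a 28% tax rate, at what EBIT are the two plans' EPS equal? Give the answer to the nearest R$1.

At indifference, (EBIT − 43,000)(1 − t)/1,370,000 = (EBIT − 142,000)(1 − t)/1,000,000.
The (1 − t) factor cancels: (EBIT − 43,000) × 1,000,000 = (EBIT − 142,000) × 1,370,000.
Solving, EBIT = (142,000·1,370,000 − 43,000·1,000,000) / (1,370,000 − 1,000,000) = 151,540,000,000 / 370,000 = 409,567.57.

R$409,568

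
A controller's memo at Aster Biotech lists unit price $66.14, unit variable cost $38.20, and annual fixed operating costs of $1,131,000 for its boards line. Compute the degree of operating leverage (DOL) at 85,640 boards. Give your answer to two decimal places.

Contribution at this volume is 85,640 × $27.94 = $2,392,781.60.
Subtracting fixed costs: EBIT = $2,392,781.60 − $1,131,000 = $1,261,781.60.
Degree of operating leverage = $2,392,781.60 / $1,261,781.60 = 1.8964.

1.90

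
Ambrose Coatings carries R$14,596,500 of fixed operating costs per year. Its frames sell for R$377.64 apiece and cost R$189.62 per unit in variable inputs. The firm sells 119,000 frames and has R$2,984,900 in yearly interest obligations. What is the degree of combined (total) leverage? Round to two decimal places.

4.67

Contribution at this volume is 119,000 × R$188.02 = R$22,374,380.00.
Subtracting fixed costs: EBIT = R$22,374,380.00 − R$14,596,500 = R$7,777,880.00. Interest = R$2,984,900.00.
DOL = R$22,374,380.00 ÷ R$7,777,880.00 = 2.8767; DFL = R$7,777,880.00 ÷ R$4,792,980.00 = 1.6228.
DCL = DOL × DFL = 2.8767 × 1.6228 = 4.6683.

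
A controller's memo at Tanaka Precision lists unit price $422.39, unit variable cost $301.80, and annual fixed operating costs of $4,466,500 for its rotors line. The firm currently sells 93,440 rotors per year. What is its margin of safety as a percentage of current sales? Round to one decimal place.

Unit CM = price − variable cost = $422.39 − $301.80 = $120.59. Break-even units = $4,466,500 ÷ $120.59 = 37,038.73; break-even revenue = 37,038.73 × $422.39 = $15,644,787.59.
Current sales = 93,440 × $422.39 = $39,468,121.60.
Margin of safety = ($39,468,121.60 − $15,644,787.59) ÷ $39,468,121.60 = 60.4%.

60.4%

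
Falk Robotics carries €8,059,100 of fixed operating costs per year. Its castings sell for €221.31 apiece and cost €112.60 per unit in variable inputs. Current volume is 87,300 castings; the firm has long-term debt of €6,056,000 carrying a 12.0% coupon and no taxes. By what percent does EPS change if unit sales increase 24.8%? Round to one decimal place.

+334.1%

At 87,300 units, contribution = 87,300 × €108.71 = €9,490,383.00.
Operating income = contribution − fixed costs = €9,490,383.00 − €8,059,100 = €1,431,283.00.
After interest of €726,720.00, pre-tax earnings = €704,563.00.
Degree of combined leverage = contribution ÷ (EBIT − I) = €9,490,383.00 ÷ €704,563.00 = 13.4699.
EPS therefore changes by 13.4699 × (+24.8%) = +334.1%.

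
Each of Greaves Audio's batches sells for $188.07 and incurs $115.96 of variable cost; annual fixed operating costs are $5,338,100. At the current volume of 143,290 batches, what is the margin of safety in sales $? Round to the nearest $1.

$13,026,258

Unit CM = price − variable cost = $188.07 − $115.96 = $72.11. Break-even units = $5,338,100 ÷ $72.11 = 74,027.18; break-even revenue = 74,027.18 × $188.07 = $13,922,291.87.
Current sales = 143,290 × $188.07 = $26,948,550.30.
Margin of safety = $26,948,550.30 − $13,922,291.87 = $13,026,258.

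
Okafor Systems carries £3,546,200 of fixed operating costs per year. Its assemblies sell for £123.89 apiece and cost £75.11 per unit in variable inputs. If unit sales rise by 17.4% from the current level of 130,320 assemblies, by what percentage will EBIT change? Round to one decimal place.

+39.4%

Total contribution margin = 130,320 × £48.78 = £6,357,009.60.
Operating income = contribution − fixed costs = £6,357,009.60 − £3,546,200 = £2,810,809.60.
Degree of operating leverage = £6,357,009.60 / £2,810,809.60 = 2.2616.
Operating income changes by 2.2616 × +17.4% = +39.4%.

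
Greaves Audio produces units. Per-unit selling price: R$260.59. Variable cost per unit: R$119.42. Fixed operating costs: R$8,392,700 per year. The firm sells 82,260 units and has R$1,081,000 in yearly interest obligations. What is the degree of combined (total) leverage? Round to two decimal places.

At 82,260 units, contribution = 82,260 × R$141.17 = R$11,612,644.20.
EBIT = R$11,612,644.20 − R$8,392,700 = R$3,219,944.20. Interest = R$1,081,000.00, so EBIT − I = R$2,138,944.20.
DCL = contribution ÷ (EBIT − I) = R$11,612,644.20 ÷ R$2,138,944.20 = 5.4291.

5.43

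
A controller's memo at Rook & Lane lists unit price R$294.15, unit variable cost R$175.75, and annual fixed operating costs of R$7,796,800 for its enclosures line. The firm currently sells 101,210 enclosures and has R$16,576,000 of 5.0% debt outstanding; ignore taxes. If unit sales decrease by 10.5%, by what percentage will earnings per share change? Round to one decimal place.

-37.5%

Contribution at this volume is 101,210 × R$118.40 = R$11,983,264.00.
Operating income = contribution − fixed costs = R$11,983,264.00 − R$7,796,800 = R$4,186,464.00.
Interest = R$828,800.00, so EBIT − I = R$3,357,664.00.
DCL = total CM / (EBIT − I) = R$11,983,264.00 / R$3,357,664.00 = 3.5689.
%ΔEPS = DCL × %ΔSales = 3.5689 × -10.5% = -37.5%.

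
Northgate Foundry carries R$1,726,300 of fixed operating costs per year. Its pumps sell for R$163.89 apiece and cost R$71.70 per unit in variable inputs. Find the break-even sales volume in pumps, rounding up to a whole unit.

18,726 pumps

Unit CM = price − variable cost = R$163.89 − R$71.70 = R$92.19.
Break-even volume = fixed costs ÷ CM per unit = R$1,726,300 ÷ R$92.19 = 18,725.46, so 18,726 pumps.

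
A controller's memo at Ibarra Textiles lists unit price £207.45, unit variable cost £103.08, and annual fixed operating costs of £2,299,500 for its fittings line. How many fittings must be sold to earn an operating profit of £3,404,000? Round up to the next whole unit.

Contribution margin per unit = £207.45 − £103.08 = £104.37.
Need Q such that Q × £104.37 − £2,299,500 = £3,404,000, i.e. Q = £5,703,500 / £104.37 = 54,646.93 → 54,647.

54,647 fittings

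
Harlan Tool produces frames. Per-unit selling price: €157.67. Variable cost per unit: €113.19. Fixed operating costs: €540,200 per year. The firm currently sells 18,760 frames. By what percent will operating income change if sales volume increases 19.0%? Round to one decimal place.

At 18,760 units, contribution = 18,760 × €44.48 = €834,444.80.
Subtracting fixed costs: EBIT = €834,444.80 − €540,200 = €294,244.80.
So DOL = total CM / EBIT = €834,444.80 / €294,244.80 = 2.8359.
%ΔEBIT = DOL × %ΔSales = 2.8359 × +19.0% = +53.9%.

+53.9%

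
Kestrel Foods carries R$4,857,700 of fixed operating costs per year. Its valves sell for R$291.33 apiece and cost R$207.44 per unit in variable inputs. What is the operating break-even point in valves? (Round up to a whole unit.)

57,906 valves

Contribution margin per unit = R$291.33 − R$207.44 = R$83.89.
Break-even volume = fixed costs ÷ CM per unit = R$4,857,700 ÷ R$83.89 = 57,905.59, so 57,906 valves.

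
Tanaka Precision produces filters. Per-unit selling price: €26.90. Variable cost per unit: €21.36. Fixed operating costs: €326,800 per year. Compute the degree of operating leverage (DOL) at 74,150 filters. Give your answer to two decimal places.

Total contribution margin = 74,150 × €5.54 = €410,791.00.
Subtracting fixed costs: EBIT = €410,791.00 − €326,800 = €83,991.00.
Degree of operating leverage = €410,791.00 / €83,991.00 = 4.8909.

4.89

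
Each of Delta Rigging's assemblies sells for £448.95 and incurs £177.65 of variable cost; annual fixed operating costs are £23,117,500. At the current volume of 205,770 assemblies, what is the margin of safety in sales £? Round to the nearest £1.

Each unit contributes £448.95 − £177.65 = £271.30. Break-even units = £23,117,500 ÷ £271.30 = 85,210.10; break-even revenue = 85,210.10 × £448.95 = £38,255,074.18.
Current sales = 205,770 × £448.95 = £92,380,441.50.
Margin of safety = £92,380,441.50 − £38,255,074.18 = £54,125,367.

£54,125,367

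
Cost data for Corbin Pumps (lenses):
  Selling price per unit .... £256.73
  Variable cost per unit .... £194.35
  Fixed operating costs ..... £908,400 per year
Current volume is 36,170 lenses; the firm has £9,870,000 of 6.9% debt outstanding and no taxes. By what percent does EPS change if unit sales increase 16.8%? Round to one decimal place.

At 36,170 units, contribution = 36,170 × £62.38 = £2,256,284.60.
Operating income = contribution − fixed costs = £2,256,284.60 − £908,400 = £1,347,884.60.
After interest of £681,030.00, pre-tax earnings = £666,854.60.
Degree of combined leverage = contribution ÷ (EBIT − I) = £2,256,284.60 ÷ £666,854.60 = 3.3835.
%ΔEPS = DCL × %ΔSales = 3.3835 × +16.8% = +56.8%.

+56.8%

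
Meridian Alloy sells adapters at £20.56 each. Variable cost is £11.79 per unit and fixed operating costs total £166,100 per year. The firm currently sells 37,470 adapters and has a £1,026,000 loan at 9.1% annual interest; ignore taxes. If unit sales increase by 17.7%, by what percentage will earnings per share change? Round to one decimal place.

Total contribution margin = 37,470 × £8.77 = £328,611.90.
EBIT = £328,611.90 − £166,100 = £162,511.90.
Interest = £93,366.00, so EBIT − I = £69,145.90.
Degree of combined leverage = contribution ÷ (EBIT − I) = £328,611.90 ÷ £69,145.90 = 4.7524.
EPS therefore changes by 4.7524 × (+17.7%) = +84.1%.

+84.1%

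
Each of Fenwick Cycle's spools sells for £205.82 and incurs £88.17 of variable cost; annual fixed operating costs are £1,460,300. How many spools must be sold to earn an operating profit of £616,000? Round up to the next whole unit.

Contribution margin per unit = £205.82 − £88.17 = £117.65.
Need Q such that Q × £117.65 − £1,460,300 = £616,000, i.e. Q = £2,076,300 / £117.65 = 17,648.11 → 17,649.

17,649 spools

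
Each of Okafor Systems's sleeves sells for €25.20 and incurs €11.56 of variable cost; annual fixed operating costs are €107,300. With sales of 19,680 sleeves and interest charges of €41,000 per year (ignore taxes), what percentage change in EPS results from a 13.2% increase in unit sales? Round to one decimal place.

+29.5%

Contribution at this volume is 19,680 × €13.64 = €268,435.20.
EBIT = €268,435.20 − €107,300 = €161,135.20.
Interest = €41,000.00, so EBIT − I = €120,135.20.
Degree of combined leverage = contribution ÷ (EBIT − I) = €268,435.20 ÷ €120,135.20 = 2.2344.
%ΔEPS = DCL × %ΔSales = 2.2344 × +13.2% = +29.5%.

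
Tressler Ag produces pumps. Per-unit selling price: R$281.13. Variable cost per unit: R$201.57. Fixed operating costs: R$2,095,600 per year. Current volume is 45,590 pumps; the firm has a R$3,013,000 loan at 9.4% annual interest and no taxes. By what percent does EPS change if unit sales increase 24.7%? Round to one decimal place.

+71.8%

Total contribution margin = 45,590 × R$79.56 = R$3,627,140.40.
Subtracting fixed costs: EBIT = R$3,627,140.40 − R$2,095,600 = R$1,531,540.40.
Interest = R$283,222.00, so EBIT − I = R$1,248,318.40.
DCL = total CM / (EBIT − I) = R$3,627,140.40 / R$1,248,318.40 = 2.9056.
EPS therefore changes by 2.9056 × (+24.7%) = +71.8%.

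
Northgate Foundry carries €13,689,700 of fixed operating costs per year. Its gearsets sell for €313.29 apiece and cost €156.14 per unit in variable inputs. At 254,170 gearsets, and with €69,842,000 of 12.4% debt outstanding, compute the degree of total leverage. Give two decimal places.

Contribution at this volume is 254,170 × €157.15 = €39,942,815.50.
Operating income = contribution − fixed costs = €39,942,815.50 − €13,689,700 = €26,253,115.50. Interest = €8,660,408.00, so EBIT − I = €17,592,707.50.
DCL = contribution ÷ (EBIT − I) = €39,942,815.50 ÷ €17,592,707.50 = 2.2704.

2.27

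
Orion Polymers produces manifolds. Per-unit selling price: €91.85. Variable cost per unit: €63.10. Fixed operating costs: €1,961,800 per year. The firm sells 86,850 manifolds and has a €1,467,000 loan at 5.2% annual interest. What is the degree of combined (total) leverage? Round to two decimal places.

Total contribution margin = 86,850 × €28.75 = €2,496,937.50.
EBIT = €2,496,937.50 − €1,961,800 = €535,137.50. Interest = €76,284.00, so EBIT − I = €458,853.50.
DCL = contribution ÷ (EBIT − I) = €2,496,937.50 ÷ €458,853.50 = 5.4417.

5.44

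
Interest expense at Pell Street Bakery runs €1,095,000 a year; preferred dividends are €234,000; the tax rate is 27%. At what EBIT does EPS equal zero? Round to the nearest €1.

€1,415,548

Grossing the preferred dividend up to pre-tax terms: €234,000 / (1 − 0.27) = €320,547.95.
EPS = 0 when EBIT covers interest plus the pre-tax preferred burden: €1,095,000 + €320,547.95 = €1,415,547.95.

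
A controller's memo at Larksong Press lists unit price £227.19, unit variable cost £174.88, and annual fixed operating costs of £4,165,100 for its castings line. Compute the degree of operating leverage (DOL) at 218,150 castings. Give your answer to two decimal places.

1.57

Total contribution margin = 218,150 × £52.31 = £11,411,426.50.
Subtracting fixed costs: EBIT = £11,411,426.50 − £4,165,100 = £7,246,326.50.
DOL = contribution ÷ EBIT = £11,411,426.50 ÷ £7,246,326.50 = 1.5748.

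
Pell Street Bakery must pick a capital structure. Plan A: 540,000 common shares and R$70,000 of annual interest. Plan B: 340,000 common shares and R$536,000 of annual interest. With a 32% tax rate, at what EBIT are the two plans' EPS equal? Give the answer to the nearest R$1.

R$1,328,200

Set EPS_A = EPS_B: (EBIT − R$70,000)(1 − 0.32) ÷ 540,000 = (EBIT − R$536,000)(1 − 0.32) ÷ 340,000.
Cancelling (1 − t) and cross-multiplying: 340,000·(EBIT − 70,000) = 540,000·(EBIT − 536,000).
EBIT × (540,000 − 340,000) = 536,000 × 540,000 − 70,000 × 340,000 = 265,640,000,000, so EBIT = 265,640,000,000 ÷ 200,000 = 1,328,200.00.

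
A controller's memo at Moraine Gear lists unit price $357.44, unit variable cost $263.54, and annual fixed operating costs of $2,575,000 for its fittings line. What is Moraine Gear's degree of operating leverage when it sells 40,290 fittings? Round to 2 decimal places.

At 40,290 units, contribution = 40,290 × $93.90 = $3,783,231.00.
Subtracting fixed costs: EBIT = $3,783,231.00 − $2,575,000 = $1,208,231.00.
Degree of operating leverage = $3,783,231.00 / $1,208,231.00 = 3.1312.

3.13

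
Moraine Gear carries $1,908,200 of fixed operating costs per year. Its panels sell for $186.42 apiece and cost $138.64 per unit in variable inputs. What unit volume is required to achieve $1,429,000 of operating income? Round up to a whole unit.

69,846 panels

Contribution margin per unit = $186.42 − $138.64 = $47.78.
Units = (FC + target) / CM = ($1,908,200 + $1,429,000) / $47.78 = 69,845.12, so 69,846 panels.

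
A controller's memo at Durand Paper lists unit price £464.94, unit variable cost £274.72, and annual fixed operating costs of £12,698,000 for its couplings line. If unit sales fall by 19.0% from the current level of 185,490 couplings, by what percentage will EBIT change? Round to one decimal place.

-29.7%

At 185,490 units, contribution = 185,490 × £190.22 = £35,283,907.80.
Subtracting fixed costs: EBIT = £35,283,907.80 − £12,698,000 = £22,585,907.80.
DOL = contribution ÷ EBIT = £35,283,907.80 ÷ £22,585,907.80 = 1.5622.
%ΔEBIT = DOL × %ΔSales = 1.5622 × -19.0% = -29.7%.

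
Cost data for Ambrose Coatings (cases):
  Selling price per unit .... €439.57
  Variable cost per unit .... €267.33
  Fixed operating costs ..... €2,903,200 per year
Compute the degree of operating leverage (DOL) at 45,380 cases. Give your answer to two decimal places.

Contribution at this volume is 45,380 × €172.24 = €7,816,251.20.
Subtracting fixed costs: EBIT = €7,816,251.20 − €2,903,200 = €4,913,051.20.
DOL = contribution ÷ EBIT = €7,816,251.20 ÷ €4,913,051.20 = 1.5909.

1.59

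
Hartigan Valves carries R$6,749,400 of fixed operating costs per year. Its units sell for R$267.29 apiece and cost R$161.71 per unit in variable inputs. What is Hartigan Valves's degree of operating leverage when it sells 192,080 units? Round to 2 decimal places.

Contribution at this volume is 192,080 × R$105.58 = R$20,279,806.40.
EBIT = R$20,279,806.40 − R$6,749,400 = R$13,530,406.40.
So DOL = total CM / EBIT = R$20,279,806.40 / R$13,530,406.40 = 1.4988.

1.50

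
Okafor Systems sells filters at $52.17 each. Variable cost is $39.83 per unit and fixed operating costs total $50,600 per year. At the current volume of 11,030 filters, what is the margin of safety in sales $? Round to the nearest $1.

$361,513

Contribution margin per unit = $52.17 − $39.83 = $12.34. Break-even units = $50,600 ÷ $12.34 = 4,100.49; break-even revenue = 4,100.49 × $52.17 = $213,922.37.
Actual sales revenue = 11,030 × $52.17 = $575,435.10.
Margin of safety = $575,435.10 − $213,922.37 = $361,513.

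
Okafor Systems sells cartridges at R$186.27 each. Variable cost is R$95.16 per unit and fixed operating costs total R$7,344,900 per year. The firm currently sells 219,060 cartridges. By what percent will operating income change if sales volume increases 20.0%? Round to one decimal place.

Contribution at this volume is 219,060 × R$91.11 = R$19,958,556.60.
EBIT = R$19,958,556.60 − R$7,344,900 = R$12,613,656.60.
DOL = contribution ÷ EBIT = R$19,958,556.60 ÷ R$12,613,656.60 = 1.5823.
So EBIT moves 1.5823 × (+20.0%) = +31.6%.

+31.6%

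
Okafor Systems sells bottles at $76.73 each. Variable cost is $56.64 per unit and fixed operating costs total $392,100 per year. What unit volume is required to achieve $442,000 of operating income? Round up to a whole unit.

Unit CM = price − variable cost = $76.73 − $56.64 = $20.09.
Need Q such that Q × $20.09 − $392,100 = $442,000, i.e. Q = $834,100 / $20.09 = 41,518.17 → 41,519.

41,519 bottles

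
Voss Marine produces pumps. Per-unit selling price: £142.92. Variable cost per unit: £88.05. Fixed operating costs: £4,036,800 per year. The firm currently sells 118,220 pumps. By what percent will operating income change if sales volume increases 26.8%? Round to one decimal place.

Total contribution margin = 118,220 × £54.87 = £6,486,731.40.
Subtracting fixed costs: EBIT = £6,486,731.40 − £4,036,800 = £2,449,931.40.
Degree of operating leverage = £6,486,731.40 / £2,449,931.40 = 2.6477.
So EBIT moves 2.6477 × (+26.8%) = +71.0%.

+71.0%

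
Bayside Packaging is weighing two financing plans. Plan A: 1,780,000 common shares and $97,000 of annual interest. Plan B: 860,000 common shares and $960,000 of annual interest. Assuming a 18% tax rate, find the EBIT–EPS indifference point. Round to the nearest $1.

$1,766,717

Set EPS_A = EPS_B: (EBIT − $97,000)(1 − 0.18) ÷ 1,780,000 = (EBIT − $960,000)(1 − 0.18) ÷ 860,000.
Cancelling (1 − t) and cross-multiplying: 860,000·(EBIT − 97,000) = 1,780,000·(EBIT − 960,000).
EBIT × (1,780,000 − 860,000) = 960,000 × 1,780,000 − 97,000 × 860,000 = 1,625,380,000,000, so EBIT = 1,625,380,000,000 ÷ 920,000 = 1,766,717.39.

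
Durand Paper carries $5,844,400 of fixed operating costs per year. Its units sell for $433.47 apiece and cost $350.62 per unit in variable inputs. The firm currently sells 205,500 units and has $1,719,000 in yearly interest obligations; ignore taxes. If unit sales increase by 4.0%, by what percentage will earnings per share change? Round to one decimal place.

At 205,500 units, contribution = 205,500 × $82.85 = $17,025,675.00.
EBIT = $17,025,675.00 − $5,844,400 = $11,181,275.00.
After interest of $1,719,000.00, pre-tax earnings = $9,462,275.00.
DCL = total CM / (EBIT − I) = $17,025,675.00 / $9,462,275.00 = 1.7993.
%ΔEPS = DCL × %ΔSales = 1.7993 × +4.0% = +7.2%.

+7.2%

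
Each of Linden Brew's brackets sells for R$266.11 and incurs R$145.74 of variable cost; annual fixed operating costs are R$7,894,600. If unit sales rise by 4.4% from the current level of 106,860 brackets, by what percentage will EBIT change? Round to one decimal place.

+11.4%

At 106,860 units, contribution = 106,860 × R$120.37 = R$12,862,738.20.
Subtracting fixed costs: EBIT = R$12,862,738.20 − R$7,894,600 = R$4,968,138.20.
DOL = contribution ÷ EBIT = R$12,862,738.20 ÷ R$4,968,138.20 = 2.5890.
So EBIT moves 2.5890 × (+4.4%) = +11.4%.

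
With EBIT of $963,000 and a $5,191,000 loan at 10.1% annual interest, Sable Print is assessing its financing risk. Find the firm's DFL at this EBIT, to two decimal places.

2.20

Interest = $524,291.00.
Degree of financial leverage = EBIT / (EBIT − interest) = $963,000 / $438,709.00 = 2.1951.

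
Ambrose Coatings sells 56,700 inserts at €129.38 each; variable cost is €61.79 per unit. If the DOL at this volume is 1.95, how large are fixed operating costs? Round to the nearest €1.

Contribution at this volume is 56,700 × €67.59 = €3,832,353.00.
Since DOL = CM ÷ EBIT, EBIT = €3,832,353.00 ÷ 1.95 = €1,965,309.23.
Fixed costs = CM − EBIT = €3,832,353.00 − €1,965,309.23 = €1,867,044.

€1,867,044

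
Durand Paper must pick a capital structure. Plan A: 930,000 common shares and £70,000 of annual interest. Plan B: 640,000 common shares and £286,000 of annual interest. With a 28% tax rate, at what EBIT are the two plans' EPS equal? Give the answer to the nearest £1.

£762,690

At indifference, (EBIT − 70,000)(1 − t)/930,000 = (EBIT − 286,000)(1 − t)/640,000.
Cancelling (1 − t) and cross-multiplying: 640,000·(EBIT − 70,000) = 930,000·(EBIT − 286,000).
EBIT × (930,000 − 640,000) = 286,000 × 930,000 − 70,000 × 640,000 = 221,180,000,000, so EBIT = 221,180,000,000 ÷ 290,000 = 762,689.66.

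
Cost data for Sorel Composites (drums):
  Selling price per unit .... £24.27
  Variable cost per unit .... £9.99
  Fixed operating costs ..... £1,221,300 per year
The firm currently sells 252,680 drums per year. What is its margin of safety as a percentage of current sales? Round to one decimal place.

Contribution margin per unit = £24.27 − £9.99 = £14.28. Break-even units = £1,221,300 ÷ £14.28 = 85,525.21; break-even revenue = 85,525.21 × £24.27 = £2,075,696.85.
Actual sales revenue = 252,680 × £24.27 = £6,132,543.60.
Margin of safety = (£6,132,543.60 − £2,075,696.85) ÷ £6,132,543.60 = 66.2%.

66.2%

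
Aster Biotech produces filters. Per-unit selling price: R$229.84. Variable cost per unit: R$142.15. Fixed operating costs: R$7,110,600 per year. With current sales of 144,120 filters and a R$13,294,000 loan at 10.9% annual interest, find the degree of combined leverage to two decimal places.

3.10

Total contribution margin = 144,120 × R$87.69 = R$12,637,882.80.
EBIT = R$12,637,882.80 − R$7,110,600 = R$5,527,282.80. Interest = R$1,449,046.00.
DOL = R$12,637,882.80 ÷ R$5,527,282.80 = 2.2865; DFL = R$5,527,282.80 ÷ R$4,078,236.80 = 1.3553.
Combined leverage = 2.2865 × 1.3553 = 3.0989.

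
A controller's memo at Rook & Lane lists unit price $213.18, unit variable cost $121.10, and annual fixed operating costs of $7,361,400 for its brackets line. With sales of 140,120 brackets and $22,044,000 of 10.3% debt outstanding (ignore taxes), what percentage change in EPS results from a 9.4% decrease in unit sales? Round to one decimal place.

-37.1%

Total contribution margin = 140,120 × $92.08 = $12,902,249.60.
Operating income = contribution − fixed costs = $12,902,249.60 − $7,361,400 = $5,540,849.60.
After interest of $2,270,532.00, pre-tax earnings = $3,270,317.60.
DCL = total CM / (EBIT − I) = $12,902,249.60 / $3,270,317.60 = 3.9453.
EPS therefore changes by 3.9453 × (-9.4%) = -37.1%.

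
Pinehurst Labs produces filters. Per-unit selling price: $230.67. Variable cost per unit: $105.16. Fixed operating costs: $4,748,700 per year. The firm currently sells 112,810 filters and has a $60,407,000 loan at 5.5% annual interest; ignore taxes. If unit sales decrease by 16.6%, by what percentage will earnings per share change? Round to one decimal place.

Total contribution margin = 112,810 × $125.51 = $14,158,783.10.
Subtracting fixed costs: EBIT = $14,158,783.10 − $4,748,700 = $9,410,083.10.
After interest of $3,322,385.00, pre-tax earnings = $6,087,698.10.
DCL = total CM / (EBIT − I) = $14,158,783.10 / $6,087,698.10 = 2.3258.
%ΔEPS = DCL × %ΔSales = 2.3258 × -16.6% = -38.6%.

-38.6%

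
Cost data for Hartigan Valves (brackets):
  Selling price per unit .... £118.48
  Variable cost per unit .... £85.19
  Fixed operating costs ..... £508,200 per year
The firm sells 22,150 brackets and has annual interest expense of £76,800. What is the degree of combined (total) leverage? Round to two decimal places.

At 22,150 units, contribution = 22,150 × £33.29 = £737,373.50.
Subtracting fixed costs: EBIT = £737,373.50 − £508,200 = £229,173.50. Interest = £76,800.00, so EBIT − I = £152,373.50.
Degree of total leverage = total CM / (EBIT − interest) = £737,373.50 / £152,373.50 = 4.8393.

4.84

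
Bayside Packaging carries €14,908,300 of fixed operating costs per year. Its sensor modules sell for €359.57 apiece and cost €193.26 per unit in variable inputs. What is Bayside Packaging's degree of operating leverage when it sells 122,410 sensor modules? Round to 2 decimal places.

Contribution at this volume is 122,410 × €166.31 = €20,358,007.10.
EBIT = €20,358,007.10 − €14,908,300 = €5,449,707.10.
So DOL = total CM / EBIT = €20,358,007.10 / €5,449,707.10 = 3.7356.

3.74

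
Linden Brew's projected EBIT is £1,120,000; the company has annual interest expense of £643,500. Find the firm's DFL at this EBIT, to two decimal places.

Annual interest charges come to £643,500.00.
Degree of financial leverage = EBIT / (EBIT − interest) = £1,120,000 / £476,500.00 = 2.3505.

2.35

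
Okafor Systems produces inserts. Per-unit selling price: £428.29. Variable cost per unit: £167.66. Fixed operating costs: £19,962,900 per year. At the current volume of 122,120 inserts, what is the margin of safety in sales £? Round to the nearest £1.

£19,497,992

Each unit contributes £428.29 − £167.66 = £260.63. Break-even units = £19,962,900 ÷ £260.63 = 76,594.79; break-even revenue = 76,594.79 × £428.29 = £32,804,782.42.
Current sales = 122,120 × £428.29 = £52,302,774.80.
Margin of safety = £52,302,774.80 − £32,804,782.42 = £19,497,992.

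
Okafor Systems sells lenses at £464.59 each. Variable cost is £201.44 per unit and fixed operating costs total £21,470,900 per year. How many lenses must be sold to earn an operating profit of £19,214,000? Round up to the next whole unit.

154,608 lenses

Each unit contributes £464.59 − £201.44 = £263.15.
Required volume = (fixed costs + target profit) ÷ CM = (£21,470,900 + £19,214,000) ÷ £263.15 = 154,607.26, so 154,608 lenses.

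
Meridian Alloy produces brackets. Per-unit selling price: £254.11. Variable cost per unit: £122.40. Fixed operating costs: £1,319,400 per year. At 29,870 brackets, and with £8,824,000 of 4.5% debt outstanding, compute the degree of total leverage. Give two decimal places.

Total contribution margin = 29,870 × £131.71 = £3,934,177.70.
EBIT = £3,934,177.70 − £1,319,400 = £2,614,777.70. Interest = £397,080.00.
DOL = £3,934,177.70 ÷ £2,614,777.70 = 1.5046; DFL = £2,614,777.70 ÷ £2,217,697.70 = 1.1791.
Combined leverage = 1.5046 × 1.1791 = 1.7741.

1.77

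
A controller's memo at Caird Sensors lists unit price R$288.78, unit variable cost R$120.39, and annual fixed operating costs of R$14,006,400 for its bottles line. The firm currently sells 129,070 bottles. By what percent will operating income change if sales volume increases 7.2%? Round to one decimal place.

Total contribution margin = 129,070 × R$168.39 = R$21,734,097.30.
Operating income = contribution − fixed costs = R$21,734,097.30 − R$14,006,400 = R$7,727,697.30.
Degree of operating leverage = R$21,734,097.30 / R$7,727,697.30 = 2.8125.
So EBIT moves 2.8125 × (+7.2%) = +20.2%.

+20.2%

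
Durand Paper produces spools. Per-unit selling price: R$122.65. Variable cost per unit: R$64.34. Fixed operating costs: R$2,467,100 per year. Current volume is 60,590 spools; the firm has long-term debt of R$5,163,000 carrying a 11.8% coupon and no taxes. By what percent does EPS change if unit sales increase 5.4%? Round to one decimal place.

At 60,590 units, contribution = 60,590 × R$58.31 = R$3,533,002.90.
Operating income = contribution − fixed costs = R$3,533,002.90 − R$2,467,100 = R$1,065,902.90.
After interest of R$609,234.00, pre-tax earnings = R$456,668.90.
Degree of combined leverage = contribution ÷ (EBIT − I) = R$3,533,002.90 ÷ R$456,668.90 = 7.7365.
EPS therefore changes by 7.7365 × (+5.4%) = +41.8%.

+41.8%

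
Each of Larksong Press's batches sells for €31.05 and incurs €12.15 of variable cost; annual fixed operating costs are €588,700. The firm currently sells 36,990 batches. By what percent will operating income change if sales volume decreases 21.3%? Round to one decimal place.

At 36,990 units, contribution = 36,990 × €18.90 = €699,111.00.
EBIT = €699,111.00 − €588,700 = €110,411.00.
So DOL = total CM / EBIT = €699,111.00 / €110,411.00 = 6.3319.
Operating income changes by 6.3319 × -21.3% = -134.9%.

-134.9%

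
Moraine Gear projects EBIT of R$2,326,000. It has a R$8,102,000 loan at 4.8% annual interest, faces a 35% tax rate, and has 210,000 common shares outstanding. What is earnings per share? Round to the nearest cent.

Pre-tax income = R$2,326,000 − R$388,896.00 = R$1,937,104.00.
Net income = R$1,937,104.00 × (1 − 0.35) = R$1,259,117.60.
EPS = R$1,259,117.60 ÷ 210,000 = R$6.00.

R$6.00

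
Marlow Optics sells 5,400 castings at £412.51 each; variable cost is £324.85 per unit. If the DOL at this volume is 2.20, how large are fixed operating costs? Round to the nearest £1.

£258,199

Total contribution margin = 5,400 × £87.66 = £473,364.00.
Since DOL = CM ÷ EBIT, EBIT = £473,364.00 ÷ 2.20 = £215,165.45.
And FC = contribution − EBIT = £473,364.00 − £215,165.45 = £258,199.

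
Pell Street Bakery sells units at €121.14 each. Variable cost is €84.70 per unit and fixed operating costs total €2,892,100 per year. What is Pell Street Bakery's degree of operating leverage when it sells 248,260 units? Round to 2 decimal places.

At 248,260 units, contribution = 248,260 × €36.44 = €9,046,594.40.
EBIT = €9,046,594.40 − €2,892,100 = €6,154,494.40.
Degree of operating leverage = €9,046,594.40 / €6,154,494.40 = 1.4699.

1.47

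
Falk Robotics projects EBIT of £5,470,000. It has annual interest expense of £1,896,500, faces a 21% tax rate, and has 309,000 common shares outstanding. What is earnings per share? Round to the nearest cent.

Pre-tax income = £5,470,000 − £1,896,500.00 = £3,573,500.00.
Net income = £3,573,500.00 × (1 − 0.21) = £2,823,065.00.
Per share: £2,823,065.00 / 309,000 shares = £9.14.

£9.14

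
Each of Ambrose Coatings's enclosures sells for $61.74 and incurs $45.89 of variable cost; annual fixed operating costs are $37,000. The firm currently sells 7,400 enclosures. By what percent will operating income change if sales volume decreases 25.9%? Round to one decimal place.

-37.8%

Contribution at this volume is 7,400 × $15.85 = $117,290.00.
EBIT = $117,290.00 − $37,000 = $80,290.00.
Degree of operating leverage = $117,290.00 / $80,290.00 = 1.4608.
So EBIT moves 1.4608 × (-25.9%) = -37.8%.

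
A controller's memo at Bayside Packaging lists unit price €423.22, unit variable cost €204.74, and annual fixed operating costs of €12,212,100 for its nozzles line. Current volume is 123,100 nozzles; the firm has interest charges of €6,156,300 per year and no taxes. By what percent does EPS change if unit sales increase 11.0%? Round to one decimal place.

+34.7%

At 123,100 units, contribution = 123,100 × €218.48 = €26,894,888.00.
Operating income = contribution − fixed costs = €26,894,888.00 − €12,212,100 = €14,682,788.00.
After interest of €6,156,300.00, pre-tax earnings = €8,526,488.00.
DCL = total CM / (EBIT − I) = €26,894,888.00 / €8,526,488.00 = 3.1543.
%ΔEPS = DCL × %ΔSales = 3.1543 × +11.0% = +34.7%.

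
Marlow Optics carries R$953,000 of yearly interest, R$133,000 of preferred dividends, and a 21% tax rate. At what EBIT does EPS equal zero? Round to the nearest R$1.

Preferred dividends are paid after tax, so their pre-tax equivalent is R$133,000 ÷ (1 − 0.21) = R$168,354.43.
Financial break-even EBIT = interest + D_p ÷ (1 − t) = R$953,000 + R$168,354.43 = R$1,121,354.43.

R$1,121,354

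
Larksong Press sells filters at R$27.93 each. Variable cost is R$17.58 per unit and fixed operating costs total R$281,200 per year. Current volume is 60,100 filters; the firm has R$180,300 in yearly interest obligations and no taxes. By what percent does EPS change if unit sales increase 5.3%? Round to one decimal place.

+20.5%

At 60,100 units, contribution = 60,100 × R$10.35 = R$622,035.00.
EBIT = R$622,035.00 − R$281,200 = R$340,835.00.
Interest = R$180,300.00, so EBIT − I = R$160,535.00.
Degree of combined leverage = contribution ÷ (EBIT − I) = R$622,035.00 ÷ R$160,535.00 = 3.8748.
EPS therefore changes by 3.8748 × (+5.3%) = +20.5%.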